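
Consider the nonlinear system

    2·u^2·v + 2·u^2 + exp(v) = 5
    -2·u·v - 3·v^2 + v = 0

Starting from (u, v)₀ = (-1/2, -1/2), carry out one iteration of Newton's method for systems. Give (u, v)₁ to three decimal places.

At (-1/2, -1/2): F = (-4.14347, -1.750).
Jacobian J = [[4·u·v + 4·u, 2·u^2 + exp(v)], [-2·v, -2·u - 6·v + 1]].
At the point, J = [[-1.000, 1.10653], [1.000, 5.000]] (det J = -6.10653).
Solving J·Δ = −F gives Δ = (-3.076, 0.965).
Then the next iterate is (u, v)₁ = (-3.576, 0.465).

(-3.576, 0.465)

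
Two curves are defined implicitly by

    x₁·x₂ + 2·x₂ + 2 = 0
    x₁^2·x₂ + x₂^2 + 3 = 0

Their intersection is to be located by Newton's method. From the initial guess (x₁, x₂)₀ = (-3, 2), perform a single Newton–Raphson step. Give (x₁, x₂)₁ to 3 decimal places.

(-4.786, -1.571)

At (-3, 2): F = (0.000, 25.000).
Jacobian J = [[x₂, x₁ + 2], [2·x₁·x₂, x₁^2 + 2·x₂]].
At the point, J = [[2.000, -1.000], [-12.000, 13.000]] (det J = 14.000).
Solving J·Δ = −F gives Δ = (-1.786, -3.571).
Then the next iterate is (x₁, x₂)₁ = (-4.786, -1.571).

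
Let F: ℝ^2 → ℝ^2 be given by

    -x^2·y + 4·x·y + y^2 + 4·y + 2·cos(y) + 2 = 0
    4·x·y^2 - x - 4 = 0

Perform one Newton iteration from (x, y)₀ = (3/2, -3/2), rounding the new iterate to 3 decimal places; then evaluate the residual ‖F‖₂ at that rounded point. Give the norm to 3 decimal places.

At (3/2, -3/2): F = (-7.23353, 8.000).
Jacobian J = [[-2·x·y + 4·y, -x^2 + 4·x + 2·y - 2·sin(y) + 4], [4·y^2 - 1, 8·x·y]].
At the point, J = [[-1.500, 6.74499], [8.000, -18.000]] (det J = -26.95992).
Solving J·Δ = −F gives Δ = (2.828, 1.701).
Then the next iterate is (x, y)₁ = (4.328, 0.201).
Re-evaluating at (4.328, 0.201): F = (4.51880, -7.62858), so ‖F‖₂ = 8.866.

8.866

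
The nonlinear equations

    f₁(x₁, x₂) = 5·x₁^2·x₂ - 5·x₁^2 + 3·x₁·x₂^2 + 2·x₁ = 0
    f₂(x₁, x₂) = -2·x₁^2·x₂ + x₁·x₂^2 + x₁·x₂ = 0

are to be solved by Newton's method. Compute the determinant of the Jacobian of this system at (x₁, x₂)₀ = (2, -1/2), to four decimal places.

165.5000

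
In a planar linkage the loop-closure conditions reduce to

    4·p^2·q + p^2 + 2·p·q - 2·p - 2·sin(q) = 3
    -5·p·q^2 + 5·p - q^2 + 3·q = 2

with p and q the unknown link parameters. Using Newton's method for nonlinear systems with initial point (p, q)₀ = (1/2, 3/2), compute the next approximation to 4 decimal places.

(1.0359, 0.6701)

At (1/2, 3/2): F = (-2.744990, -2.8750).
Jacobian J = [[8·p·q + 2·p + 2·q - 2, 4·p^2 + 2·p - 2·cos(q)], [-5·q^2 + 5, -10·p·q - 2·q + 3]].
At the point, J = [[8.0000, 1.858526], [-6.2500, -7.5000]] (det J = -48.384215).
Solving J·Δ = −F gives Δ = (0.5359, -0.8299).
Then the next iterate is (p, q)₁ = (1.0359, 0.6701).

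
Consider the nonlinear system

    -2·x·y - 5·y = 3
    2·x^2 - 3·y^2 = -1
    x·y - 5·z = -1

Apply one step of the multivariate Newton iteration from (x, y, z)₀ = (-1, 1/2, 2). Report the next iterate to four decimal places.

(1.2500, -1.7500, 0.7750)

At (-1, 1/2, 2): F = (-4.5000, 2.2500, -9.5000).
Jacobian J = [[-2·y, -2·x - 5, 0], [4·x, -6·y, 0], [y, x, -5]].
At the point, J = [[-1.0000, -3.0000, 0.0000], [-4.0000, -3.0000, 0.0000], [0.5000, -1.0000, -5.0000]] (det J = 45.0000).
Solving J·Δ = −F gives Δ = (2.2500, -2.2500, -1.2250).
Then the next iterate is (x, y, z)₁ = (1.2500, -1.7500, 0.7750).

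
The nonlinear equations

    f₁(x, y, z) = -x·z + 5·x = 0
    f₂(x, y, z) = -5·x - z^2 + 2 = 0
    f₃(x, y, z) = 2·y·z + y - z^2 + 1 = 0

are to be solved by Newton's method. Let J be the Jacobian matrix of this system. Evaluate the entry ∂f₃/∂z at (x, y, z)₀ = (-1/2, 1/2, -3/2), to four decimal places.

4.0000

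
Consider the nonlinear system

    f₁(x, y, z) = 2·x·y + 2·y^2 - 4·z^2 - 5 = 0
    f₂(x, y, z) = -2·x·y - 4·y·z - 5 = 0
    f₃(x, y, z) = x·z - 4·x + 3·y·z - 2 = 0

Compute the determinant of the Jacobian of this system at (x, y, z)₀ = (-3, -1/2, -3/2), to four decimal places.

835.0000

J = [[2·y, 2·x + 4·y, -8·z], [-2·y, -2·x - 4·z, -4·y], [z - 4, 3·z, x + 3·y]].
At the point, J = [[-1.0000, -8.0000, 12.0000], [1.0000, 12.0000, 2.0000], [-5.5000, -4.5000, -4.5000]].
det J = 835.0000.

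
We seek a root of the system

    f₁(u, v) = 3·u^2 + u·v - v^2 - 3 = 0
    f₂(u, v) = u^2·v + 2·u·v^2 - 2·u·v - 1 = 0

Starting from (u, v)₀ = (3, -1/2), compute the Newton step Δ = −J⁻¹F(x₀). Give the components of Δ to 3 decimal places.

(-1.349, 0.341)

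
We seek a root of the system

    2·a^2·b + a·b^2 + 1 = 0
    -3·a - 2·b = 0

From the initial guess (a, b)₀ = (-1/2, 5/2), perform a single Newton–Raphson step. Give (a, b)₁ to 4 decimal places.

At (-1/2, 5/2): F = (-0.8750, -3.5000).
Jacobian J = [[4·a·b + b^2, 2·a^2 + 2·a·b], [-3, -2]].
At the point, J = [[1.2500, -2.0000], [-3.0000, -2.0000]] (det J = -8.5000).
Solving J·Δ = −F gives Δ = (-0.6176, -0.8235).
Then the next iterate is (a, b)₁ = (-1.1176, 1.6765).

(-1.1176, 1.6765)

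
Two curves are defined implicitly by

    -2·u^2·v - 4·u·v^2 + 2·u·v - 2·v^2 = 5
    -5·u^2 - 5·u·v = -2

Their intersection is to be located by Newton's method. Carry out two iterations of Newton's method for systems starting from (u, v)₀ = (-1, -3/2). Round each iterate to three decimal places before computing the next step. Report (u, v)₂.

At (-1, -3/2): F = (5.500, -10.500).
Jacobian J = [[-4·u·v - 4·v^2 + 2·v, -2·u^2 - 8·u·v + 2·u - 4·v], [-10·u - 5·v, -5·u]].
At the point, J = [[-18.000, -10.000], [17.500, 5.000]] (det J = 85.000).
Solving J·Δ = −F gives Δ = (0.912, -1.091).
Then the next iterate is (u, v)₁ = (-0.088, -2.591).
Round to (-0.088, -2.591) and repeat: F = (-15.56734, 0.82124), J = [[-32.94716, 8.34845], [13.835, 0.440]].
Δ = (-0.105, 1.449), so (u, v)₂ = (-0.193, -1.142).

(-0.193, -1.142)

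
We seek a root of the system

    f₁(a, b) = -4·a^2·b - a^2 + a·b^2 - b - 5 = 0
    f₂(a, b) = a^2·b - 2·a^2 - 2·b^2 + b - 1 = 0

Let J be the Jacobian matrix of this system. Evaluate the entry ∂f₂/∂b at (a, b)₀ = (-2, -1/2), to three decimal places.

7.000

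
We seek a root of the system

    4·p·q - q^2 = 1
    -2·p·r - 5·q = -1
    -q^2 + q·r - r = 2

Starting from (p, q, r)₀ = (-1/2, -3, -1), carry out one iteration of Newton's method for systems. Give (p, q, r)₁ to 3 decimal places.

(0.527, 1.081, 2.351)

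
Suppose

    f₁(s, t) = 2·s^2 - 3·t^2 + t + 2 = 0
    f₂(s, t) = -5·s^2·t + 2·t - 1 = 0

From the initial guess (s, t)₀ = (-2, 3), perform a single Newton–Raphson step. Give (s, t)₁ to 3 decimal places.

(-1.413, 1.900)

At (-2, 3): F = (-14.000, -55.000).
Jacobian J = [[4·s, -6·t + 1], [-10·s·t, -5·s^2 + 2]].
At the point, J = [[-8.000, -17.000], [60.000, -18.000]] (det J = 1164.000).
Solving J·Δ = −F gives Δ = (0.587, -1.100).
Then the next iterate is (s, t)₁ = (-1.413, 1.900).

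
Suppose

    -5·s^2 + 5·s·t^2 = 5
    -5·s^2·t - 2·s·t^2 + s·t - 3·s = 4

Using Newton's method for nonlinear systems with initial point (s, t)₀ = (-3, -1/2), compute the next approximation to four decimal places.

At (-3, -1/2): F = (-53.7500, 30.5000).
Jacobian J = [[-10·s + 5·t^2, 10·s·t], [-10·s·t - 2·t^2 + t - 3, -5·s^2 - 4·s·t + s]].
At the point, J = [[31.2500, 15.0000], [-19.0000, -54.0000]] (det J = -1402.5000).
Solving J·Δ = −F gives Δ = (1.7433, -0.0486).
Then the next iterate is (s, t)₁ = (-1.2567, -0.5486).

(-1.2567, -0.5486)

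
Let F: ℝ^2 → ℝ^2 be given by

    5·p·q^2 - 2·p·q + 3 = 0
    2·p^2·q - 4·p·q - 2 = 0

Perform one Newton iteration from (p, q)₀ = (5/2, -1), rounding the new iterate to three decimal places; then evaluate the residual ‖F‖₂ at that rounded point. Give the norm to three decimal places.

6.918

At (5/2, -1): F = (20.500, -4.500).
Jacobian J = [[5·q^2 - 2·q, 10·p·q - 2·p], [4·p·q - 4·q, 2·p^2 - 4·p]].
At the point, J = [[7.000, -30.000], [-6.000, 2.500]] (det J = -162.500).
Solving J·Δ = −F gives Δ = (-0.515, 0.563).
Then the next iterate is (p, q)₁ = (1.985, -0.437).
Re-evaluating at (1.985, -0.437): F = (6.63026, -1.97398), so ‖F‖₂ = 6.918.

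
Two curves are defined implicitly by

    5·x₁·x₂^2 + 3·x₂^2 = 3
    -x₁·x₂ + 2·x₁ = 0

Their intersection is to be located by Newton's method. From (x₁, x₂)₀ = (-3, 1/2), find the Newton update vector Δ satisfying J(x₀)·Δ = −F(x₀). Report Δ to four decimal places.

At (-3, 1/2): F = (-6.0000, -4.5000).
Jacobian J = [[5·x₂^2, 10·x₁·x₂ + 6·x₂], [-x₂ + 2, -x₁]].
At the point, J = [[1.2500, -12.0000], [1.5000, 3.0000]] (det J = 21.7500).
Solving J·Δ = −F gives Δ = (3.3103, -0.1552).

(3.3103, -0.1552)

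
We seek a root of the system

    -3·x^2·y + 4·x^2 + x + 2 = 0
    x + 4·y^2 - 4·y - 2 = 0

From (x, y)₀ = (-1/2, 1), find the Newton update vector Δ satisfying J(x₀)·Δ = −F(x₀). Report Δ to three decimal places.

At (-1/2, 1): F = (1.750, -2.500).
Jacobian J = [[-6·x·y + 8·x + 1, -3·x^2], [1, 8·y - 4]].
At the point, J = [[0.000, -0.750], [1.000, 4.000]] (det J = 0.750).
Solving J·Δ = −F gives Δ = (-6.833, 2.333).

(-6.833, 2.333)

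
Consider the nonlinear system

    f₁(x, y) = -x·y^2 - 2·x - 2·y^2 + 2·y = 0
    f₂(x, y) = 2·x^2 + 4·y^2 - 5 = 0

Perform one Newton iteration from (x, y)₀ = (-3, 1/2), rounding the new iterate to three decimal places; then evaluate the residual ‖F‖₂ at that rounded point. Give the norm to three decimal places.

At (-3, 1/2): F = (7.250, 14.000).
Jacobian J = [[-y^2 - 2, -2·x·y - 4·y + 2], [4·x, 8·y]].
At the point, J = [[-2.250, 3.000], [-12.000, 4.000]] (det J = 27.000).
Solving J·Δ = −F gives Δ = (0.481, -2.056).
Then the next iterate is (x, y)₁ = (-2.519, -1.556).
Re-evaluating at (-2.519, -1.556): F = (3.18257, 17.37527), so ‖F‖₂ = 17.664.

17.664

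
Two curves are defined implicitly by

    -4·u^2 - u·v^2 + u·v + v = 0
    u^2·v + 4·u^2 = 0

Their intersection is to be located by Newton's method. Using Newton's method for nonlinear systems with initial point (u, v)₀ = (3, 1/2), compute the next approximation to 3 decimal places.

(1.533, 0.402)

At (3, 1/2): F = (-34.750, 40.500).
Jacobian J = [[-8·u - v^2 + v, -2·u·v + u + 1], [2·u·v + 8·u, u^2]].
At the point, J = [[-23.750, 1.000], [27.000, 9.000]] (det J = -240.750).
Solving J·Δ = −F gives Δ = (-1.467, -0.098).
Then the next iterate is (u, v)₁ = (1.533, 0.402).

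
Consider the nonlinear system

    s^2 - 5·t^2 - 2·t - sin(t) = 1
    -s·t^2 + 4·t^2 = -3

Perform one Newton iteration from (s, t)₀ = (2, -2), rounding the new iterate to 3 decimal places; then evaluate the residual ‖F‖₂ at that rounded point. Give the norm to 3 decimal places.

6.490

At (2, -2): F = (-12.09070, 11.000).
Jacobian J = [[2·s, -10·t - cos(t) - 2], [-t^2, -2·s·t + 8·t]].
At the point, J = [[4.000, 18.41615], [-4.000, -8.000]] (det J = 41.66459).
Solving J·Δ = −F gives Δ = (2.541, 0.105).
Then the next iterate is (s, t)₁ = (4.541, -1.895).
Re-evaluating at (4.541, -1.895): F = (6.40346, 1.05726), so ‖F‖₂ = 6.490.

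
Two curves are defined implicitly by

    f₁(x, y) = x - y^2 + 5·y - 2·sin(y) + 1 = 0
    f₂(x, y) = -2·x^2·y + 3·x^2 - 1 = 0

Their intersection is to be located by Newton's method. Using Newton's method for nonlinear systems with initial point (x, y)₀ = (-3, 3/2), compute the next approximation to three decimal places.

(-4.152, 1.444)

At (-3, 3/2): F = (1.25501, -1.000).
Jacobian J = [[1, -2·y - 2·cos(y) + 5], [-4·x·y + 6·x, -2·x^2]].
At the point, J = [[1.000, 1.85853], [0.000, -18.000]] (det J = -18.000).
Solving J·Δ = −F gives Δ = (-1.152, -0.056).
Then the next iterate is (x, y)₁ = (-4.152, 1.444).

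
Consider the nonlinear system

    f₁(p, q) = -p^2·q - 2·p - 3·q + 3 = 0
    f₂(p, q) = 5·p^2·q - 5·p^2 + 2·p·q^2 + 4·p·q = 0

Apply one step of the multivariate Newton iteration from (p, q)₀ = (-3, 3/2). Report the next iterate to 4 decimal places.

At (-3, 3/2): F = (-9.0000, -9.0000).
Jacobian J = [[-2·p·q - 2, -p^2 - 3], [10·p·q - 10·p + 2·q^2 + 4·q, 5·p^2 + 4·p·q + 4·p]].
At the point, J = [[7.0000, -12.0000], [-4.5000, 15.0000]] (det J = 51.0000).
Solving J·Δ = −F gives Δ = (4.7647, 2.0294).
Then the next iterate is (p, q)₁ = (1.7647, 3.5294).

(1.7647, 3.5294)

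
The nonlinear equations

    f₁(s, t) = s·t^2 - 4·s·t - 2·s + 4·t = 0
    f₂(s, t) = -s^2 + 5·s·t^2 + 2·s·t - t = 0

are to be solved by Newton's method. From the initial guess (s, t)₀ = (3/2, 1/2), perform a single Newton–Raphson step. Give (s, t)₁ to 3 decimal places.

(0.552, 0.359)

At (3/2, 1/2): F = (-3.625, 0.625).
Jacobian J = [[t^2 - 4·t - 2, 2·s·t - 4·s + 4], [-2·s + 5·t^2 + 2·t, 10·s·t + 2·s - 1]].
At the point, J = [[-3.750, -0.500], [-0.750, 9.500]] (det J = -36.000).
Solving J·Δ = −F gives Δ = (-0.948, -0.141).
Then the next iterate is (s, t)₁ = (0.552, 0.359).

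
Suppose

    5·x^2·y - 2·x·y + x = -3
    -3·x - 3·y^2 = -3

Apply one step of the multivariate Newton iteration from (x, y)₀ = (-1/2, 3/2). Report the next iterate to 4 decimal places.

At (-1/2, 3/2): F = (5.8750, -2.2500).
Jacobian J = [[10·x·y - 2·y + 1, 5·x^2 - 2·x], [-3, -6·y]].
At the point, J = [[-9.5000, 2.2500], [-3.0000, -9.0000]] (det J = 92.2500).
Solving J·Δ = −F gives Δ = (0.5183, -0.4228).
Then the next iterate is (x, y)₁ = (0.0183, 1.0772).

(0.0183, 1.0772)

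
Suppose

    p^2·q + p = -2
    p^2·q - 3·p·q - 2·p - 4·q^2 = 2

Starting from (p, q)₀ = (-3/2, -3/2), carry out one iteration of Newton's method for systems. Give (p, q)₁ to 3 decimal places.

(-1.350, -0.589)

At (-3/2, -3/2): F = (-2.875, -18.125).
Jacobian J = [[2·p·q + 1, p^2], [2·p·q - 3·q - 2, p^2 - 3·p - 8·q]].
At the point, J = [[5.500, 2.250], [7.000, 18.750]] (det J = 87.375).
Solving J·Δ = −F gives Δ = (0.150, 0.911).
Then the next iterate is (p, q)₁ = (-1.350, -0.589).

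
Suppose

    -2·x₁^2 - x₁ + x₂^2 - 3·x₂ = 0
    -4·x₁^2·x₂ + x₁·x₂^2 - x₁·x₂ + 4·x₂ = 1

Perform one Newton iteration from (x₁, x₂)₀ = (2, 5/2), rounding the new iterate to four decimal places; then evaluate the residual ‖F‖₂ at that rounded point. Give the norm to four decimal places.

9.9581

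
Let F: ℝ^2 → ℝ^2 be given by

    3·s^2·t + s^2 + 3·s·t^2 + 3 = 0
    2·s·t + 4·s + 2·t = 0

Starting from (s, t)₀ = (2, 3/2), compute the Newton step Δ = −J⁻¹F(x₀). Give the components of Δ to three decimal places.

(-7.440, 5.847)

At (2, 3/2): F = (38.500, 17.000).
Jacobian J = [[6·s·t + 2·s + 3·t^2, 3·s^2 + 6·s·t], [2·t + 4, 2·s + 2]].
At the point, J = [[28.750, 30.000], [7.000, 6.000]] (det J = -37.500).
Solving J·Δ = −F gives Δ = (-7.440, 5.847).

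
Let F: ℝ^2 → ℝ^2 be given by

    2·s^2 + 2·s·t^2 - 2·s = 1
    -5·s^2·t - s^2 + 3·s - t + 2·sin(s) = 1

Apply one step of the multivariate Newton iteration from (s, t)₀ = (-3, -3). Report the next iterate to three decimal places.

(-1.984, -2.252)

At (-3, -3): F = (-31.000, 118.71776).
Jacobian J = [[4·s + 2·t^2 - 2, 4·s·t], [-10·s·t - 2·s + 2·cos(s) + 3, -5·s^2 - 1]].
At the point, J = [[4.000, 36.000], [-82.97998, -46.000]] (det J = 2803.27946).
Solving J·Δ = −F gives Δ = (1.016, 0.748).
Then the next iterate is (s, t)₁ = (-1.984, -2.252).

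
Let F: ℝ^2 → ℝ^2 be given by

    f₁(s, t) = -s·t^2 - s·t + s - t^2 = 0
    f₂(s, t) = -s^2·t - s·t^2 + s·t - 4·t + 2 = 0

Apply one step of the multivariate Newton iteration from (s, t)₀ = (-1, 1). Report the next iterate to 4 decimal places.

(-2.5000, -0.5000)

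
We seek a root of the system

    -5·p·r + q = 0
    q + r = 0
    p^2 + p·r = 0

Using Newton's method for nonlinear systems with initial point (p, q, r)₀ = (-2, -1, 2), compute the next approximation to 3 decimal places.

(-1.053, -1.053, 1.053)

At (-2, -1, 2): F = (19.000, 1.000, 0.000).
Jacobian J = [[-5·r, 1, -5·p], [0, 1, 1], [2·p + r, 0, p]].
At the point, J = [[-10.000, 1.000, 10.000], [0.000, 1.000, 1.000], [-2.000, 0.000, -2.000]] (det J = 38.000).
Solving J·Δ = −F gives Δ = (0.947, -0.053, -0.947).
Then the next iterate is (p, q, r)₁ = (-1.053, -1.053, 1.053).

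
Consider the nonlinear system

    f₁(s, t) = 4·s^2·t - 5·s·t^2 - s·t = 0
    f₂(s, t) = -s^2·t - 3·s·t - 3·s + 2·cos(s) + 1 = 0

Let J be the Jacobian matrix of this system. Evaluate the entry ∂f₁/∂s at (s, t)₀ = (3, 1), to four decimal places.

18.0000

∂f₁/∂s = 8·s·t - 5·t^2 - t.
At (3, 1) this is 18.0000.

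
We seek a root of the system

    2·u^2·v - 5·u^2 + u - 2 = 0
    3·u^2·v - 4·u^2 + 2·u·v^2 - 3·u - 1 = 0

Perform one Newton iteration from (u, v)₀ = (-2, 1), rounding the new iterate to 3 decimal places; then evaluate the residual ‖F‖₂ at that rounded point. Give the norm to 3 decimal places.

3.786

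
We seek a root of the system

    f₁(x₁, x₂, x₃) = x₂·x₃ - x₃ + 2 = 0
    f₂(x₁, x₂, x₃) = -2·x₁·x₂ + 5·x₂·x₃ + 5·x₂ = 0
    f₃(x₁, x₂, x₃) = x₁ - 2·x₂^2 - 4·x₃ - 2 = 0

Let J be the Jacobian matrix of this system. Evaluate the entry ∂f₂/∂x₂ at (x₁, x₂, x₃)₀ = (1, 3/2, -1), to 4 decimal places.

-2.0000

∂f₂/∂x₂ = -2·x₁ + 5·x₃ + 5.
At (1, 3/2, -1) this is -2.0000.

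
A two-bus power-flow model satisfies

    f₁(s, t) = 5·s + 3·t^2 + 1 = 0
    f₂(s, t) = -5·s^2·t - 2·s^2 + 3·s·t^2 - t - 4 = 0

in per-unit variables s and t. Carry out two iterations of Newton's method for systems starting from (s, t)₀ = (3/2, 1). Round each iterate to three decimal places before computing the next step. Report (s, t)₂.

At (3/2, 1): F = (11.500, -16.250).
Jacobian J = [[5, 6·t], [-10·s·t - 4·s + 3·t^2, -5·s^2 + 6·s·t - 1]].
At the point, J = [[5.000, 6.000], [-18.000, -3.250]] (det J = 91.750).
Solving J·Δ = −F gives Δ = (-0.655, -1.371).
Then the next iterate is (s, t)₁ = (0.845, -0.371).
Round to (0.845, -0.371) and repeat: F = (5.63792, -3.38361), J = [[5.000, -2.226], [0.16787, -6.45109]].
Δ = (-1.377, -0.560), so (s, t)₂ = (-0.532, -0.931).

(-0.532, -0.931)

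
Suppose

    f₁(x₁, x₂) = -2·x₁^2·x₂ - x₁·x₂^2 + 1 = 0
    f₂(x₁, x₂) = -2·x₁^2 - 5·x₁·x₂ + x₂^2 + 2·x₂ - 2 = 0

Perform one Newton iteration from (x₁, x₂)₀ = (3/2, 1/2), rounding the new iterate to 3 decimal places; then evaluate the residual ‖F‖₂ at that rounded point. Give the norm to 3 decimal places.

At (3/2, 1/2): F = (-1.625, -9.000).
Jacobian J = [[-4·x₁·x₂ - x₂^2, -2·x₁^2 - 2·x₁·x₂], [-4·x₁ - 5·x₂, -5·x₁ + 2·x₂ + 2]].
At the point, J = [[-3.250, -6.000], [-8.500, -4.500]] (det J = -36.375).
Solving J·Δ = −F gives Δ = (-1.284, 0.424).
Then the next iterate is (x₁, x₂)₁ = (0.216, 0.924).
Re-evaluating at (0.216, 0.924): F = (0.72936, -0.38946), so ‖F‖₂ = 0.827.

0.827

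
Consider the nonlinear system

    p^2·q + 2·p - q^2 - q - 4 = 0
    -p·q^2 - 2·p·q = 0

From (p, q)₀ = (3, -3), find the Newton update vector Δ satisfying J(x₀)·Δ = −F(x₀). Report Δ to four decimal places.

At (3, -3): F = (-31.0000, -9.0000).
Jacobian J = [[2·p·q + 2, p^2 - 2·q - 1], [-q^2 - 2·q, -2·p·q - 2·p]].
At the point, J = [[-16.0000, 14.0000], [-3.0000, 12.0000]] (det J = -150.0000).
Solving J·Δ = −F gives Δ = (-1.6400, 0.3400).

(-1.6400, 0.3400)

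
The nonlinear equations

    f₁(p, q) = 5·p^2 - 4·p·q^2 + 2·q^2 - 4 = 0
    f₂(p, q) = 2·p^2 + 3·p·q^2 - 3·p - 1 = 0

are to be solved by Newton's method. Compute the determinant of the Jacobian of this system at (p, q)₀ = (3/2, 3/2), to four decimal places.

J = [[10·p - 4·q^2, -8·p·q + 4·q], [4·p + 3·q^2 - 3, 6·p·q]].
At the point, J = [[6.0000, -12.0000], [9.7500, 13.5000]].
det J = 198.0000.

198.0000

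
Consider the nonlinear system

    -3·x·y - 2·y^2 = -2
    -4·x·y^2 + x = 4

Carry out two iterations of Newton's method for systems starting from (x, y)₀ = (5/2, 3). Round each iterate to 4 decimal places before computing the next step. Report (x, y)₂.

(0.4943, -0.5456)

At (5/2, 3): F = (-38.5000, -91.5000).
Jacobian J = [[-3·y, -3·x - 4·y], [-4·y^2 + 1, -8·x·y]].
At the point, J = [[-9.0000, -19.5000], [-35.0000, -60.0000]] (det J = -142.5000).
Solving J·Δ = −F gives Δ = (3.6895, -3.6772).
Then the next iterate is (x, y)₁ = (6.1895, -0.6772).
Round to (6.1895, -0.6772) and repeat: F = (13.657389, -9.164515), J = [[2.0316, -15.8597], [-0.834399, 33.532235]].
Δ = (-5.6952, 0.1316), so (x, y)₂ = (0.4943, -0.5456).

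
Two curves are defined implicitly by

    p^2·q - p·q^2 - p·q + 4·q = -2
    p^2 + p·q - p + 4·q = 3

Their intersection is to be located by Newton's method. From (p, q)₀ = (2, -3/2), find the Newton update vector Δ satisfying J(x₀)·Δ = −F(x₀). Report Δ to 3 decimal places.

At (2, -3/2): F = (-11.500, -10.000).
Jacobian J = [[2·p·q - q^2 - q, p^2 - 2·p·q - p + 4], [2·p + q - 1, p + 4]].
At the point, J = [[-6.750, 12.000], [1.500, 6.000]] (det J = -58.500).
Solving J·Δ = −F gives Δ = (0.872, 1.449).

(0.872, 1.449)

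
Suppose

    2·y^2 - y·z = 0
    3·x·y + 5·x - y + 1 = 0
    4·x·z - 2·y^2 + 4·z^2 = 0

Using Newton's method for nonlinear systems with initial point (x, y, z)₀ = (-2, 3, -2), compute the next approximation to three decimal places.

(-0.619, 1.475, -1.115)

At (-2, 3, -2): F = (24.000, -30.000, 14.000).
Jacobian J = [[0, 4·y - z, -y], [3·y + 5, 3·x - 1, 0], [4·z, -4·y, 4·x + 8·z]].
At the point, J = [[0.000, 14.000, -3.000], [14.000, -7.000, 0.000], [-8.000, -12.000, -24.000]] (det J = 5376.000).
Solving J·Δ = −F gives Δ = (1.381, -1.525, 0.885).
Then the next iterate is (x, y, z)₁ = (-0.619, 1.475, -1.115).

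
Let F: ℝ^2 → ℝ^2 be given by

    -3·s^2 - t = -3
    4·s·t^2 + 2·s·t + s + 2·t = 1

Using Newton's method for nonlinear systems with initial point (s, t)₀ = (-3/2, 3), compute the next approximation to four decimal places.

(-0.8440, 2.1543)

At (-3/2, 3): F = (-6.7500, -59.5000).
Jacobian J = [[-6·s, -1], [4·t^2 + 2·t + 1, 8·s·t + 2·s + 2]].
At the point, J = [[9.0000, -1.0000], [43.0000, -37.0000]] (det J = -290.0000).
Solving J·Δ = −F gives Δ = (0.6560, -0.8457).
Then the next iterate is (s, t)₁ = (-0.8440, 2.1543).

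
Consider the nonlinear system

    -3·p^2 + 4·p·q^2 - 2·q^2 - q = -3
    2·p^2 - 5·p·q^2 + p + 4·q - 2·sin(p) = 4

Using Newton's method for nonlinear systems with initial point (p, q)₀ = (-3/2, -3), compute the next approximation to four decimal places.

At (-3/2, -3): F = (-72.7500, 56.494990).
Jacobian J = [[-6·p + 4·q^2, 8·p·q - 4·q - 1], [4·p - 5·q^2 - 2·cos(p) + 1, -10·p·q + 4]].
At the point, J = [[45.0000, 47.0000], [-50.141474, -41.0000]] (det J = 511.649297).
Solving J·Δ = −F gives Δ = (-0.6401, 2.1607).
Then the next iterate is (p, q)₁ = (-2.1401, -0.8393).

(-2.1401, -0.8393)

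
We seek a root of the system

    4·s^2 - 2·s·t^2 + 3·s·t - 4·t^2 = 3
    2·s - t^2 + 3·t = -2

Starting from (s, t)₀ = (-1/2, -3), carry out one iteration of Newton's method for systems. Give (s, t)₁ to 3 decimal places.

At (-1/2, -3): F = (-24.500, -17.000).
Jacobian J = [[8·s - 2·t^2 + 3·t, -4·s·t + 3·s - 8·t], [2, -2·t + 3]].
At the point, J = [[-31.000, 16.500], [2.000, 9.000]] (det J = -312.000).
Solving J·Δ = −F gives Δ = (0.192, 1.846).
Then the next iterate is (s, t)₁ = (-0.308, -1.154).

(-0.308, -1.154)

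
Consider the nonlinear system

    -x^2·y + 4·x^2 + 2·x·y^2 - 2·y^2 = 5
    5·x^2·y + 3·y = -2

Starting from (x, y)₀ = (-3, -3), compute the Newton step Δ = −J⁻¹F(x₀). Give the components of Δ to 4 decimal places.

(1.0438, 1.0013)

At (-3, -3): F = (-14.0000, -142.0000).
Jacobian J = [[-2·x·y + 8·x + 2·y^2, -x^2 + 4·x·y - 4·y], [10·x·y, 5·x^2 + 3]].
At the point, J = [[-24.0000, 39.0000], [90.0000, 48.0000]] (det J = -4662.0000).
Solving J·Δ = −F gives Δ = (1.0438, 1.0013).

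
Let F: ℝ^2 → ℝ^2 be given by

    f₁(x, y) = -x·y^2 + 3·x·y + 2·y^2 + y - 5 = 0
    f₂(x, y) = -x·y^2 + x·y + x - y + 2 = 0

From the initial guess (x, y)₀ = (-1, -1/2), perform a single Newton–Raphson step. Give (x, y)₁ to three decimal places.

At (-1, -1/2): F = (-3.250, 2.250).
Jacobian J = [[-y^2 + 3·y, -2·x·y + 3·x + 4·y + 1], [-y^2 + y + 1, -2·x·y + x - 1]].
At the point, J = [[-1.750, -5.000], [0.250, -3.000]] (det J = 6.500).
Solving J·Δ = −F gives Δ = (-3.231, 0.481).
Then the next iterate is (x, y)₁ = (-4.231, -0.019).

(-4.231, -0.019)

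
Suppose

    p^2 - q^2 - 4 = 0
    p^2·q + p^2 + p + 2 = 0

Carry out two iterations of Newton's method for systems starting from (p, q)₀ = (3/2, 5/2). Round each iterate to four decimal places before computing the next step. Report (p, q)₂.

(0.5950, -3.2100)

At (3/2, 5/2): F = (-8.0000, 11.3750).
Jacobian J = [[2·p, -2·q], [2·p·q + 2·p + 1, p^2]].
At the point, J = [[3.0000, -5.0000], [11.5000, 2.2500]] (det J = 64.2500).
Solving J·Δ = −F gives Δ = (-0.6051, -1.9630).
Then the next iterate is (p, q)₁ = (0.8949, 0.5370).
Round to (0.8949, 0.5370) and repeat: F = (-3.487523, 4.125800), J = [[1.7898, -1.0740], [3.750923, 0.800846]].
Δ = (-0.2999, -3.7470), so (p, q)₂ = (0.5950, -3.2100).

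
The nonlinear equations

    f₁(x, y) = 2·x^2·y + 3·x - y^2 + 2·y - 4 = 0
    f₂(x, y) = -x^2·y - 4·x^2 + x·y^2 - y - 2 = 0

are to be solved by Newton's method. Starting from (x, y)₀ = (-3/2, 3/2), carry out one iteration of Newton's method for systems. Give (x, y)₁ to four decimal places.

(2.4281, 8.5196)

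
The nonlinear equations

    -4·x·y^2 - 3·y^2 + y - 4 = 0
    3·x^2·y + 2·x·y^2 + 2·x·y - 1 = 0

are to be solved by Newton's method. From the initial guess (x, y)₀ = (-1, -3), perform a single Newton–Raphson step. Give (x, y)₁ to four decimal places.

(-1.2642, -0.6981)

At (-1, -3): F = (2.0000, -22.0000).
Jacobian J = [[-4·y^2, -8·x·y - 6·y + 1], [6·x·y + 2·y^2 + 2·y, 3·x^2 + 4·x·y + 2·x]].
At the point, J = [[-36.0000, -5.0000], [30.0000, 13.0000]] (det J = -318.0000).
Solving J·Δ = −F gives Δ = (-0.2642, 2.3019).
Then the next iterate is (x, y)₁ = (-1.2642, -0.6981).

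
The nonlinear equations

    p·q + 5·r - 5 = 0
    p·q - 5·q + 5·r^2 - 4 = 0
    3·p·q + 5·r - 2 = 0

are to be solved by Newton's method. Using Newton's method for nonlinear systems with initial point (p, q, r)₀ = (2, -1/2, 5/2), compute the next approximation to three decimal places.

(1.600, -0.850, 1.300)

At (2, -1/2, 5/2): F = (6.500, 28.750, 7.500).
Jacobian J = [[q, p, 5], [q, p - 5, 10·r], [3·q, 3·p, 5]].
At the point, J = [[-0.500, 2.000, 5.000], [-0.500, -3.000, 25.000], [-1.500, 6.000, 5.000]] (det J = -25.000).
Solving J·Δ = −F gives Δ = (-0.400, -0.350, -1.200).
Then the next iterate is (p, q, r)₁ = (1.600, -0.850, 1.300).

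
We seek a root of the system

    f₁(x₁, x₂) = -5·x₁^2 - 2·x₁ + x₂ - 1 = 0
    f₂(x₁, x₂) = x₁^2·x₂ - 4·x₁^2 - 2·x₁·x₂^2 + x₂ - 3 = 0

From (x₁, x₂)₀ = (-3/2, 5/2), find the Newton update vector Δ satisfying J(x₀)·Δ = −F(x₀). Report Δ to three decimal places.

(0.563, -0.568)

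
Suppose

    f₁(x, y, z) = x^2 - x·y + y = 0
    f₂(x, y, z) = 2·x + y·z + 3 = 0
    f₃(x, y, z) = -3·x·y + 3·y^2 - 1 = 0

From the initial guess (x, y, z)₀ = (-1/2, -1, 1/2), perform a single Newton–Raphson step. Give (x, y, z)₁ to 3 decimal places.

(0.583, -0.167, 4.583)

At (-1/2, -1, 1/2): F = (-1.250, 1.500, 0.500).
Jacobian J = [[2·x - y, -x + 1, 0], [2, z, y], [-3·y, -3·x + 6·y, 0]].
At the point, J = [[0.000, 1.500, 0.000], [2.000, 0.500, -1.000], [3.000, -4.500, 0.000]] (det J = -4.500).
Solving J·Δ = −F gives Δ = (1.083, 0.833, 4.083).
Then the next iterate is (x, y, z)₁ = (0.583, -0.167, 4.583).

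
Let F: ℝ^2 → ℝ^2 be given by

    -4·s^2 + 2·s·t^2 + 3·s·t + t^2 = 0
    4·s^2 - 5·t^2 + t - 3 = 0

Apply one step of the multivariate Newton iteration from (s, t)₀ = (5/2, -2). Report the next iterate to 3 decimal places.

(-4.500, 4.667)

At (5/2, -2): F = (-16.000, 0.000).
Jacobian J = [[-8·s + 2·t^2 + 3·t, 4·s·t + 3·s + 2·t], [8·s, -10·t + 1]].
At the point, J = [[-18.000, -16.500], [20.000, 21.000]] (det J = -48.000).
Solving J·Δ = −F gives Δ = (-7.000, 6.667).
Then the next iterate is (s, t)₁ = (-4.500, 4.667).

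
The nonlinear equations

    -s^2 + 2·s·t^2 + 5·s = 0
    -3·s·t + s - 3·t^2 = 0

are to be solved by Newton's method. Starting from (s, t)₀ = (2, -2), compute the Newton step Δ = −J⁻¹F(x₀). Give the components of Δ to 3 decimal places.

At (2, -2): F = (22.000, 2.000).
Jacobian J = [[-2·s + 2·t^2 + 5, 4·s·t], [-3·t + 1, -3·s - 6·t]].
At the point, J = [[9.000, -16.000], [7.000, 6.000]] (det J = 166.000).
Solving J·Δ = −F gives Δ = (-0.988, 0.819).

(-0.988, 0.819)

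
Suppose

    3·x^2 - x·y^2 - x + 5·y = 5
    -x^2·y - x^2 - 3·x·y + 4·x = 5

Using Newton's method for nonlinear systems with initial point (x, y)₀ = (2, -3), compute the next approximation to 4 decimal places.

(1.4350, -1.2865)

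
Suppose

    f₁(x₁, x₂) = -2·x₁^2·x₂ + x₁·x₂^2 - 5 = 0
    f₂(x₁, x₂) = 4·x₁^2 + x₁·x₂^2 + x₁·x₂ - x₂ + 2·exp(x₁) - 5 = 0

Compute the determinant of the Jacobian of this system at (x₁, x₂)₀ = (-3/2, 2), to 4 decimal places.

-194.3143

J = [[-4·x₁·x₂ + x₂^2, -2·x₁^2 + 2·x₁·x₂], [8·x₁ + x₂^2 + x₂ + 2·exp(x₁), 2·x₁·x₂ + x₁ - 1]].
At the point, J = [[16.0000, -10.5000], [-5.553740, -8.5000]].
det J = -194.3143.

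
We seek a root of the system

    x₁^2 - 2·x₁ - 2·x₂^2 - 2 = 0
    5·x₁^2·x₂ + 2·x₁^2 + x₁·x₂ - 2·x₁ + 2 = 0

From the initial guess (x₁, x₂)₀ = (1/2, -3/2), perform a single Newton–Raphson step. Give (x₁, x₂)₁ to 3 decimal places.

(0.614, -0.273)

At (1/2, -3/2): F = (-7.250, -1.125).
Jacobian J = [[2·x₁ - 2, -4·x₂], [10·x₁·x₂ + 4·x₁ + x₂ - 2, 5·x₁^2 + x₁]].
At the point, J = [[-1.000, 6.000], [-9.000, 1.750]] (det J = 52.250).
Solving J·Δ = −F gives Δ = (0.114, 1.227).
Then the next iterate is (x₁, x₂)₁ = (0.614, -0.273).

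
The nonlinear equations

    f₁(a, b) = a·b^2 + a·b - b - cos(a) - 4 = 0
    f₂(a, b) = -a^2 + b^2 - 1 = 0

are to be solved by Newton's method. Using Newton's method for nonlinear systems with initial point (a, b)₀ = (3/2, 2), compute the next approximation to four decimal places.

(1.3559, 1.7044)

At (3/2, 2): F = (2.929263, 0.7500).
Jacobian J = [[b^2 + b + sin(a), 2·a·b + a - 1], [-2·a, 2·b]].
At the point, J = [[6.997495, 6.5000], [-3.0000, 4.0000]] (det J = 47.489980).
Solving J·Δ = −F gives Δ = (-0.1441, -0.2956).
Then the next iterate is (a, b)₁ = (1.3559, 1.7044).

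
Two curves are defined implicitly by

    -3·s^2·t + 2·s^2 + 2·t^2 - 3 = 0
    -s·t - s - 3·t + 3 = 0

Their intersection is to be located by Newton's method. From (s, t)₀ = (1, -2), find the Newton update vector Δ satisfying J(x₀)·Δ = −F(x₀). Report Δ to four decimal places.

At (1, -2): F = (13.0000, 10.0000).
Jacobian J = [[-6·s·t + 4·s, -3·s^2 + 4·t], [-t - 1, -s - 3]].
At the point, J = [[16.0000, -11.0000], [1.0000, -4.0000]] (det J = -53.0000).
Solving J·Δ = −F gives Δ = (1.0943, 2.7736).

(1.0943, 2.7736)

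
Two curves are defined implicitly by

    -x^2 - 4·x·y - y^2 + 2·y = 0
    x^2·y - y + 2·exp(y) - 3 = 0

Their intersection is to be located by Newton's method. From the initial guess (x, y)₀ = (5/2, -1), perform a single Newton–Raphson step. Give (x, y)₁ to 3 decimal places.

At (5/2, -1): F = (0.750, -7.51424).
Jacobian J = [[-2·x - 4·y, -4·x - 2·y + 2], [2·x·y, x^2 + 2·exp(y) - 1]].
At the point, J = [[-1.000, -6.000], [-5.000, 5.98576]] (det J = -35.98576).
Solving J·Δ = −F gives Δ = (-1.128, 0.313).
Then the next iterate is (x, y)₁ = (1.372, -0.687).

(1.372, -0.687)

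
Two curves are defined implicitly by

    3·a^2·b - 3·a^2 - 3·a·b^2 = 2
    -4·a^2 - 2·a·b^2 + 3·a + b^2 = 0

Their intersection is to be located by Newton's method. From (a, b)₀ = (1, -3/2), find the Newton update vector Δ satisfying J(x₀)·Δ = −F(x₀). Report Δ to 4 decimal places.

(0.2000, 1.7167)

At (1, -3/2): F = (-16.2500, -3.2500).
Jacobian J = [[6·a·b - 6·a - 3·b^2, 3·a^2 - 6·a·b], [-8·a - 2·b^2 + 3, -4·a·b + 2·b]].
At the point, J = [[-21.7500, 12.0000], [-9.5000, 3.0000]] (det J = 48.7500).
Solving J·Δ = −F gives Δ = (0.2000, 1.7167).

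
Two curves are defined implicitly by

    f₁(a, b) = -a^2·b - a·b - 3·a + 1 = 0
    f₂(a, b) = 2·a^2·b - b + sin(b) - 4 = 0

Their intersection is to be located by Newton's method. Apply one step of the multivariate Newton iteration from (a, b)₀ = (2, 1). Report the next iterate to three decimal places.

(-2.861, 5.647)

At (2, 1): F = (-11.000, 3.84147).
Jacobian J = [[-2·a·b - b - 3, -a^2 - a], [4·a·b, 2·a^2 + cos(b) - 1]].
At the point, J = [[-8.000, -6.000], [8.000, 7.54030]] (det J = -12.32242).
Solving J·Δ = −F gives Δ = (-4.861, 4.647).
Then the next iterate is (a, b)₁ = (-2.861, 5.647).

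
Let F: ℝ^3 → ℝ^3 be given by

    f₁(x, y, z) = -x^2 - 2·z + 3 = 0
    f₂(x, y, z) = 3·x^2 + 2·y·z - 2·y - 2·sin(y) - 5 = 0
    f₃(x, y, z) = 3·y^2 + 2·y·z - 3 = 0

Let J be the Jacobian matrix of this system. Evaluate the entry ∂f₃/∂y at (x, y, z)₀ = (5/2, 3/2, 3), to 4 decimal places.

15.0000

∂f₃/∂y = 6·y + 2·z.
At (5/2, 3/2, 3) this is 15.0000.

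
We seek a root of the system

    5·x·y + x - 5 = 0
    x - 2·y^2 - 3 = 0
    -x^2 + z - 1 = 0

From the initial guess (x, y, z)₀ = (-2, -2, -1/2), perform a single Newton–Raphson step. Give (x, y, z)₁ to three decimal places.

(-2.419, -0.323, 6.677)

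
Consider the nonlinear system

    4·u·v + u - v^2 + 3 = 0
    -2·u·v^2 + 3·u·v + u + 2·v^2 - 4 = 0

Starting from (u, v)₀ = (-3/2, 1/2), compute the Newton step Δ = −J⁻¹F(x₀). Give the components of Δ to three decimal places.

(2.992, 1.032)

At (-3/2, 1/2): F = (-1.750, -6.500).
Jacobian J = [[4·v + 1, 4·u - 2·v], [-2·v^2 + 3·v + 1, -4·u·v + 3·u + 4·v]].
At the point, J = [[3.000, -7.000], [2.000, 0.500]] (det J = 15.500).
Solving J·Δ = −F gives Δ = (2.992, 1.032).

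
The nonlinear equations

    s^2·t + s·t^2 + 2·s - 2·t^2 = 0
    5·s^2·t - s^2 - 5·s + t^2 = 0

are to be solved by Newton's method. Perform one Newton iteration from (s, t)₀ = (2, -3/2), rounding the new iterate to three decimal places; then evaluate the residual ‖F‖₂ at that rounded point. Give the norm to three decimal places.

10.185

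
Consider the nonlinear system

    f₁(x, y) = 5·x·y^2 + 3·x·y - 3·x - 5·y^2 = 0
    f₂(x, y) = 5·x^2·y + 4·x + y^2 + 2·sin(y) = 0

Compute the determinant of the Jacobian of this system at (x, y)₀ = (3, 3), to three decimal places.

-3985.979

J = [[5·y^2 + 3·y - 3, 10·x·y + 3·x - 10·y], [10·x·y + 4, 5·x^2 + 2·y + 2·cos(y)]].
At the point, J = [[51.000, 69.000], [94.000, 49.02002]].
det J = -3985.979.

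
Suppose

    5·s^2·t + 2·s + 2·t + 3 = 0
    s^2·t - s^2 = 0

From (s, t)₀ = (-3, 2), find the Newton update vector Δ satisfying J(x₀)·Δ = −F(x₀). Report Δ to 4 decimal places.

(1.6500, 0.1000)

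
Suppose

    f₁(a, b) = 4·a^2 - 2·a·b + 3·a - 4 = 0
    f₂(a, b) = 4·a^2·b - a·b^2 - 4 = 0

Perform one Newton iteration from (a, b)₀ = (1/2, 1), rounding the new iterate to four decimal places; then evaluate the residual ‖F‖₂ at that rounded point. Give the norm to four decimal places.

At (1/2, 1): F = (-2.5000, -3.5000).
Jacobian J = [[8·a - 2·b + 3, -2·a], [8·a·b - b^2, 4·a^2 - 2·a·b]].
At the point, J = [[5.0000, -1.0000], [3.0000, 0.0000]] (det J = 3.0000).
Solving J·Δ = −F gives Δ = (1.1667, 3.3333).
Then the next iterate is (a, b)₁ = (1.6667, 4.3333).
Re-evaluating at (1.6667, 4.3333): F = (-2.332967, 12.853263), so ‖F‖₂ = 13.0633.

13.0633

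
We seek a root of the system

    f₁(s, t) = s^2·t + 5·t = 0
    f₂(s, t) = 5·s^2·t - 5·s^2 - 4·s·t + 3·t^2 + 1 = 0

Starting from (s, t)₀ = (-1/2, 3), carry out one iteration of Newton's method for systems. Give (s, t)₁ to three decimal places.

At (-1/2, 3): F = (15.750, 36.500).
Jacobian J = [[2·s·t, s^2 + 5], [10·s·t - 10·s - 4·t, 5·s^2 - 4·s + 6·t]].
At the point, J = [[-3.000, 5.250], [-22.000, 21.250]] (det J = 51.750).
Solving J·Δ = −F gives Δ = (-2.764, -4.580).
Then the next iterate is (s, t)₁ = (-3.264, -1.580).

(-3.264, -1.580)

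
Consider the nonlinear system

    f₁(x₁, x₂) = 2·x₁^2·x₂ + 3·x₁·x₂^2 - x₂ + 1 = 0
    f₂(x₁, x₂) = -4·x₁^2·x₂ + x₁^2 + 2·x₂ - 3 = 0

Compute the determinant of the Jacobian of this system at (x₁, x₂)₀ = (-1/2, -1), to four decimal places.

J = [[4·x₁·x₂ + 3·x₂^2, 2·x₁^2 + 6·x₁·x₂ - 1], [-8·x₁·x₂ + 2·x₁, -4·x₁^2 + 2]].
At the point, J = [[5.0000, 2.5000], [-5.0000, 1.0000]].
det J = 17.5000.

17.5000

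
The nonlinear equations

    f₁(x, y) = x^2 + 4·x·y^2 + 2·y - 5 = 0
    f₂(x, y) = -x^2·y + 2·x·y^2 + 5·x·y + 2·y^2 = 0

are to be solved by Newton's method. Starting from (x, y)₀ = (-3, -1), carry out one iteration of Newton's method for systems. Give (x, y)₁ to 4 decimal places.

(-1.6466, -0.5113)

At (-3, -1): F = (-10.0000, 20.0000).
Jacobian J = [[2·x + 4·y^2, 8·x·y + 2], [-2·x·y + 2·y^2 + 5·y, -x^2 + 4·x·y + 5·x + 4·y]].
At the point, J = [[-2.0000, 26.0000], [-9.0000, -16.0000]] (det J = 266.0000).
Solving J·Δ = −F gives Δ = (1.3534, 0.4887).
Then the next iterate is (x, y)₁ = (-1.6466, -0.5113).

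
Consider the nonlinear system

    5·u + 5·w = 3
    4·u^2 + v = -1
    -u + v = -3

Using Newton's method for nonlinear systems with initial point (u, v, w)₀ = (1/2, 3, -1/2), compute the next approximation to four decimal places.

(0.6000, -2.4000, 0.0000)

At (1/2, 3, -1/2): F = (-3.0000, 5.0000, 5.5000).
Jacobian J = [[5, 0, 5], [8·u, 1, 0], [-1, 1, 0]].
At the point, J = [[5.0000, 0.0000, 5.0000], [4.0000, 1.0000, 0.0000], [-1.0000, 1.0000, 0.0000]] (det J = 25.0000).
Solving J·Δ = −F gives Δ = (0.1000, -5.4000, 0.5000).
Then the next iterate is (u, v, w)₁ = (0.6000, -2.4000, 0.0000).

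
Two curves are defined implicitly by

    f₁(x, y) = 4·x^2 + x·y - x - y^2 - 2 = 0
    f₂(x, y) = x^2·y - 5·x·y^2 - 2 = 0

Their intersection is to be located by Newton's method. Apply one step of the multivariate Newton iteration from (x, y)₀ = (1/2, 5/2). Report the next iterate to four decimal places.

(0.5159, 1.0750)

At (1/2, 5/2): F = (-6.5000, -17.0000).
Jacobian J = [[8·x + y - 1, x - 2·y], [2·x·y - 5·y^2, x^2 - 10·x·y]].
At the point, J = [[5.5000, -4.5000], [-28.7500, -12.2500]] (det J = -196.7500).
Solving J·Δ = −F gives Δ = (0.0159, -1.4250).
Then the next iterate is (x, y)₁ = (0.5159, 1.0750).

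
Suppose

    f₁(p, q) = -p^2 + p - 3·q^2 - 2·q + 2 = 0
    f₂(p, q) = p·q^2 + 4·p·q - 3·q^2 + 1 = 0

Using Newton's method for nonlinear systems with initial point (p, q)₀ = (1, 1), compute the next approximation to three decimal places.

(0.400, 0.700)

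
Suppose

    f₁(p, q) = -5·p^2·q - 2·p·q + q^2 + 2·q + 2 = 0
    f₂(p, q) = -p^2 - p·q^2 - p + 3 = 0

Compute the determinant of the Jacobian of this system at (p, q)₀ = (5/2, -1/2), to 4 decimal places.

J = [[-10·p·q - 2·q, -5·p^2 - 2·p + 2·q + 2], [-2·p - q^2 - 1, -2·p·q]].
At the point, J = [[13.5000, -35.2500], [-6.2500, 2.5000]].
det J = -186.5625.

-186.5625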